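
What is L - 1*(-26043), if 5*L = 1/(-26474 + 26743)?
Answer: 35027836/1345 ≈ 26043.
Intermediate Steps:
L = 1/1345 (L = 1/(5*(-26474 + 26743)) = (⅕)/269 = (⅕)*(1/269) = 1/1345 ≈ 0.00074349)
L - 1*(-26043) = 1/1345 - 1*(-26043) = 1/1345 + 26043 = 35027836/1345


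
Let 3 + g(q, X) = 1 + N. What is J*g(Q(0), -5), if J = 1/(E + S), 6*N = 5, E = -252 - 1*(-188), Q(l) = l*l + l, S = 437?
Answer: -7/2238 ≈ -0.0031278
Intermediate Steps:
Q(l) = l + l² (Q(l) = l² + l = l + l²)
E = -64 (E = -252 + 188 = -64)
N = ⅚ (N = (⅙)*5 = ⅚ ≈ 0.83333)
g(q, X) = -7/6 (g(q, X) = -3 + (1 + ⅚) = -3 + 11/6 = -7/6)
J = 1/373 (J = 1/(-64 + 437) = 1/373 ≈ 0.0026810)
J*g(Q(0), -5) = (1/373)*(-7/6) = -7/2238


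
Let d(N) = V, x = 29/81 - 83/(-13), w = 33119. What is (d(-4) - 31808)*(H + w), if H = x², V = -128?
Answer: -1174384293134656/1108809 ≈ -1.0591e+9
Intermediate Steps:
x = 7100/1053 (x = 29*(1/81) - 83*(-1/13) = 29/81 + 83/13 = 7100/1053 ≈ 6.7426)
d(N) = -128
H = 50410000/1108809 (H = (7100/1053)² = 50410000/1108809 ≈ 45.463)
(d(-4) - 31808)*(H + w) = (-128 - 31808)*(50410000/1108809 + 33119) = -31936*36773055271/1108809 = -1174384293134656/1108809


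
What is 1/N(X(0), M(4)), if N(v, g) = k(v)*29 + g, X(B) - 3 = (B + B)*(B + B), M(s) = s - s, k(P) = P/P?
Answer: 1/29 ≈ 0.034483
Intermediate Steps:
k(P) = 1
M(s) = 0
X(B) = 3 + 4*B² (X(B) = 3 + (B + B)*(B + B) = 3 + (2*B)*(2*B) = 3 + 4*B²)
N(v, g) = 29 + g (N(v, g) = 1*29 + g = 29 + g)
1/N(X(0), M(4)) = 1/(29 + 0) = 1/29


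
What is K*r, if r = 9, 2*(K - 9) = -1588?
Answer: -7065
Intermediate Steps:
K = -785 (K = 9 + (1/2)*(-1588) = 9 - 794 = -785)
K*r = -785*9 = -7065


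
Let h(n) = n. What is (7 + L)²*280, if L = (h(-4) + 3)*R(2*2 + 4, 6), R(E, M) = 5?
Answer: 1120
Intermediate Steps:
L = -5 (L = (-4 + 3)*5 = -1*5 = -5)
(7 + L)²*280 = (7 - 5)²*280 = 2²*280 = 4*280 = 1120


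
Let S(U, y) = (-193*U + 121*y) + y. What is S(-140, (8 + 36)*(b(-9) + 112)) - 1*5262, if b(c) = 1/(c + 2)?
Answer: 4355450/7 ≈ 6.2221e+5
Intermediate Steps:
b(c) = 1/(2 + c)
S(U, y) = -193*U + 122*y
S(-140, (8 + 36)*(b(-9) + 112)) - 1*5262 = (-193*(-140) + 122*((8 + 36)*(1/(2 - 9) + 112))) - 1*5262 = (27020 + 122*(44*(1/(-7) + 112))) - 5262 = (27020 + 122*(44*(-⅐ + 112))) - 5262 = (27020 + 122*(44*(783/7))) - 5262 = (27020 + 122*(34452/7)) - 5262 = (27020 + 4203144/7) - 5262 = 4392284/7 - 5262 = 4355450/7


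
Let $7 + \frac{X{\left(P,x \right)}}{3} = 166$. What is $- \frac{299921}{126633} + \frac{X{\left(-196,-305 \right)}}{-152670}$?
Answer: $- \frac{15283114337}{6444353370} \approx -2.3716$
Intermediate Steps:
$X{\left(P,x \right)} = 477$ ($X{\left(P,x \right)} = -21 + 3 \cdot 166 = -21 + 498 = 477$)
$- \frac{299921}{126633} + \frac{X{\left(-196,-305 \right)}}{-152670} = - \frac{299921}{126633} + \frac{477}{-152670} = \left(-299921\right) \frac{1}{126633} + 477 \left(- \frac{1}{152670}\right) = - \frac{299921}{126633} - \frac{159}{50890} = - \frac{15283114337}{6444353370}$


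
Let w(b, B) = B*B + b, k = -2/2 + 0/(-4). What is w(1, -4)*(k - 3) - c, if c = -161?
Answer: 93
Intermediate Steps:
k = -1 (k = -2*½ + 0*(-¼) = -1 + 0 = -1)
w(b, B) = b + B² (w(b, B) = B² + b = b + B²)
w(1, -4)*(k - 3) - c = (1 + (-4)²)*(-1 - 3) - 1*(-161) = (1 + 16)*(-4) + 161 = 17*(-4) + 161 = -68 + 161 = 93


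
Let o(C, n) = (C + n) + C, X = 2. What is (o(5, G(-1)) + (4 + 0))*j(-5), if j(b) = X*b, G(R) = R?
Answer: -130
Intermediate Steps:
o(C, n) = n + 2*C
j(b) = 2*b
(o(5, G(-1)) + (4 + 0))*j(-5) = ((-1 + 2*5) + (4 + 0))*(2*(-5)) = ((-1 + 10) + 4)*(-10) = (9 + 4)*(-10) = 13*(-10) = -130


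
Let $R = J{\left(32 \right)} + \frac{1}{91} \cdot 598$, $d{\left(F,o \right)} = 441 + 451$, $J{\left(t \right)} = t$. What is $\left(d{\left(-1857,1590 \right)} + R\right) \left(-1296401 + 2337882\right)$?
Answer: $969172462$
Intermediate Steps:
$d{\left(F,o \right)} = 892$
$R = \frac{270}{7}$ ($R = 32 + \frac{1}{91} \cdot 598 = 32 + \frac{46}{7} = \frac{270}{7} \approx 38.571$)
$\left(d{\left(-1857,1590 \right)} + R\right) \left(-1296401 + 2337882\right) = \left(892 + \frac{270}{7}\right) \left(-1296401 + 2337882\right) = \frac{6514}{7} \cdot 1041481 = 969172462$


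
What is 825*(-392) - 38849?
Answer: -362249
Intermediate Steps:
825*(-392) - 38849 = -323400 - 38849 = -362249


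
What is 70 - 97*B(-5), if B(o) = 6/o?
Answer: 932/5 ≈ 186.40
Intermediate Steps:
70 - 97*B(-5) = 70 - 582/(-5) = 70 - 582*(-1)/5 = 70 - 97*(-6/5) = 70 + 582/5 = 932/5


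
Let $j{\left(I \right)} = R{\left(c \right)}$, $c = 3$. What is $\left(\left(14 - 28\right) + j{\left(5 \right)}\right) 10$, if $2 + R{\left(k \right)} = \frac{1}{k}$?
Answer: $- \frac{470}{3} \approx -156.67$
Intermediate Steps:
$R{\left(k \right)} = -2 + \frac{1}{k}$
$j{\left(I \right)} = - \frac{5}{3}$ ($j{\left(I \right)} = -2 + \frac{1}{3} = - \frac{5}{3}$)
$\left(\left(14 - 28\right) + j{\left(5 \right)}\right) 10 = \left(\left(14 - 28\right) - \frac{5}{3}\right) 10 = \left(-14 - \frac{5}{3}\right) 10 = \left(- \frac{47}{3}\right) 10 = - \frac{470}{3}$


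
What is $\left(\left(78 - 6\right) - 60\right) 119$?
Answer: $1428$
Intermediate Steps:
$\left(\left(78 - 6\right) - 60\right) 119 = \left(72 - 60\right) 119 = 12 \cdot 119 = 1428$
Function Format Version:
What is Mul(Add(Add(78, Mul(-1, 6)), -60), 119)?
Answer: 1428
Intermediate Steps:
Mul(Add(Add(78, Mul(-1, 6)), -60), 119) = Mul(Add(Add(78, -6), -60), 119) = Mul(Add(72, -60), 119) = Mul(12, 119) = 1428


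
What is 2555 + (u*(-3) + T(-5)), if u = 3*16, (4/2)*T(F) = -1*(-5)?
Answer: 4827/2 ≈ 2413.5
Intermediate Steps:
T(F) = 5/2 (T(F) = (-1*(-5))/2 = (1/2)*5 = 5/2)
u = 48
2555 + (u*(-3) + T(-5)) = 2555 + (48*(-3) + 5/2) = 2555 + (-144 + 5/2) = 2555 - 283/2 = 4827/2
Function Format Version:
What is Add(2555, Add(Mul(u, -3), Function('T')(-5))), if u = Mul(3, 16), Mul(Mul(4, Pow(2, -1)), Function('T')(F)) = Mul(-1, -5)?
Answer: Rational(4827, 2) ≈ 2413.5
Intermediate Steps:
Function('T')(F) = Rational(5, 2) (Function('T')(F) = Mul(Rational(1, 2), Mul(-1, -5)) = Mul(Rational(1, 2), 5) = Rational(5, 2))
u = 48
Add(2555, Add(Mul(u, -3), Function('T')(-5))) = Add(2555, Add(Mul(48, -3), Rational(5, 2))) = Add(2555, Add(-144, Rational(5, 2))) = Add(2555, Rational(-283, 2)) = Rational(4827, 2)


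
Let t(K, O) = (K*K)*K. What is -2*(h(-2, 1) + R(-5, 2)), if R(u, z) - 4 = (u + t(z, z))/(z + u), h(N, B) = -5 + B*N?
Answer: 8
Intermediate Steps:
t(K, O) = K³ (t(K, O) = K²*K = K³)
R(u, z) = 4 + (u + z³)/(u + z) (R(u, z) = 4 + (u + z³)/(z + u) = 4 + (u + z³)/(u + z))
-2*(h(-2, 1) + R(-5, 2)) = -2*((-5 + 1*(-2)) + (2³ + 4*2 + 5*(-5))/(-5 + 2)) = -2*((-5 - 2) + (8 + 8 - 25)/(-3)) = -2*(-7 - ⅓*(-9)) = -2*(-7 + 3) = -2*(-4) = 8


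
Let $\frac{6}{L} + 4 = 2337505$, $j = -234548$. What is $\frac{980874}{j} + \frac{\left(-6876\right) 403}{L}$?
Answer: $- \frac{126602769880130049}{117274} \approx -1.0795 \cdot 10^{12}$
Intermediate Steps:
$L = \frac{2}{779167}$ ($L = \frac{6}{-4 + 2337505} = \frac{6}{2337501} = 6 \cdot \frac{1}{2337501} = \frac{2}{779167} \approx 2.5668 \cdot 10^{-6}$)
$\frac{980874}{j} + \frac{\left(-6876\right) 403}{L} = \frac{980874}{-234548} + \frac{\left(-6876\right) 403}{\frac{2}{779167}} = 980874 \left(- \frac{1}{234548}\right) - 1079546786838 = - \frac{490437}{117274} - 1079546786838 = - \frac{126602769880130049}{117274}$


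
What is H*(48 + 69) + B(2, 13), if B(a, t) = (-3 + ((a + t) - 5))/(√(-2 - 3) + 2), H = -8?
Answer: -8410/9 - 7*I*√5/9 ≈ -934.44 - 1.7392*I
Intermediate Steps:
B(a, t) = (-8 + a + t)/(2 + I*√5) (B(a, t) = (-3 + (-5 + a + t))/(√(-5) + 2) = (-8 + a + t)/(I*√5 + 2) = (-8 + a + t)/(2 + I*√5))
H*(48 + 69) + B(2, 13) = -8*(48 + 69) + (-16/9 + (2/9)*2 + (2/9)*13 + 8*I*√5/9 - ⅑*I*2*√5 - ⅑*I*13*√5) = -8*117 + (-16/9 + 4/9 + 26/9 + 8*I*√5/9 - 2*I*√5/9 - 13*I*√5/9) = -936 + (14/9 - 7*I*√5/9) = -8410/9 - 7*I*√5/9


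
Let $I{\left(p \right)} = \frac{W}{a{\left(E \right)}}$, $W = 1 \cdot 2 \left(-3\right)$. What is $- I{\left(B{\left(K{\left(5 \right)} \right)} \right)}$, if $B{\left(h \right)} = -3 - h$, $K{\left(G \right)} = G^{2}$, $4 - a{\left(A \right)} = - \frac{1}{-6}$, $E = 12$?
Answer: $\frac{36}{23} \approx 1.5652$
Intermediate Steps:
$a{\left(A \right)} = \frac{23}{6}$ ($a{\left(A \right)} = 4 - - \frac{1}{-6} = 4 - \left(-1\right) \left(- \frac{1}{6}\right) = 4 - \frac{1}{6} = \frac{23}{6}$)
$W = -6$ ($W = 2 \left(-3\right) = -6$)
$I{\left(p \right)} = - \frac{36}{23}$ ($I{\left(p \right)} = - \frac{6}{\frac{23}{6}} = \left(-6\right) \frac{6}{23} = - \frac{36}{23}$)
$- I{\left(B{\left(K{\left(5 \right)} \right)} \right)} = \left(-1\right) \left(- \frac{36}{23}\right) = \frac{36}{23}$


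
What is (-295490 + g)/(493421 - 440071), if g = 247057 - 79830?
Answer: -128263/53350 ≈ -2.4042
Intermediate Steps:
g = 167227
(-295490 + g)/(493421 - 440071) = (-295490 + 167227)/(493421 - 440071) = -128263/53350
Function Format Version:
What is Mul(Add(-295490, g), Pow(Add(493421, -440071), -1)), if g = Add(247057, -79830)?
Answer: Rational(-128263, 53350) ≈ -2.4042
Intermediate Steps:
g = 167227
Mul(Add(-295490, g), Pow(Add(493421, -440071), -1)) = Mul(Add(-295490, 167227), Pow(Add(493421, -440071), -1)) = Mul(-128263, Pow(53350, -1)) = Mul(-128263, Rational(1, 53350)) = Rational(-128263, 53350)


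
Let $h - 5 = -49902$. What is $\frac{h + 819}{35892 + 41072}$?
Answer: $- \frac{24539}{38482} \approx -0.63767$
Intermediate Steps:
$h = -49897$ ($h = 5 - 49902 = -49897$)
$\frac{h + 819}{35892 + 41072} = \frac{-49897 + 819}{35892 + 41072} = - \frac{49078}{76964} = \left(-49078\right) \frac{1}{76964} = - \frac{24539}{38482}$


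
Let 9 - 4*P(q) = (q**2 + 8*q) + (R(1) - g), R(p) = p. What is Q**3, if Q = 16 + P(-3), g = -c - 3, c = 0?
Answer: 9261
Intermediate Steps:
g = -3 (g = -1*0 - 3 = 0 - 3 = -3)
P(q) = 5/4 - 2*q - q**2/4 (P(q) = 9/4 - ((q**2 + 8*q) + (1 - 1*(-3)))/4 = 9/4 - ((q**2 + 8*q) + (1 + 3))/4 = 9/4 - ((q**2 + 8*q) + 4)/4 = 9/4 - (4 + q**2 + 8*q)/4 = 9/4 + (-1 - 2*q - q**2/4) = 5/4 - 2*q - q**2/4)
Q = 21 (Q = 16 + (5/4 - 2*(-3) - 1/4*(-3)**2) = 16 + (5/4 + 6 - 1/4*9) = 16 + (5/4 + 6 - 9/4) = 16 + 5 = 21)
Q**3 = 21**3 = 9261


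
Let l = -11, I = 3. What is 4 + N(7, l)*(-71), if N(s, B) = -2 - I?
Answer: 359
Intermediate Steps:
N(s, B) = -5 (N(s, B) = -2 - 1*3 = -2 - 3 = -5)
4 + N(7, l)*(-71) = 4 - 5*(-71) = 4 + 355 = 359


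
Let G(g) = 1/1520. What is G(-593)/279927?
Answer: 1/425489040 ≈ 2.3502e-9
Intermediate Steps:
G(g) = 1/1520
G(-593)/279927 = (1/1520)/279927 = (1/1520)*(1/279927) = 1/425489040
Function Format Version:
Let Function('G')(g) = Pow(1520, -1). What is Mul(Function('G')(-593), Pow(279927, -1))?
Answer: Rational(1, 425489040) ≈ 2.3502e-9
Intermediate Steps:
Function('G')(g) = Rational(1, 1520)
Mul(Function('G')(-593), Pow(279927, -1)) = Mul(Rational(1, 1520), Pow(279927, -1)) = Mul(Rational(1, 1520), Rational(1, 279927)) = Rational(1, 425489040)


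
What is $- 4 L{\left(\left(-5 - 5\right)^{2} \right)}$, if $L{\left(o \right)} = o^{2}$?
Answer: $-40000$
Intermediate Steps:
$- 4 L{\left(\left(-5 - 5\right)^{2} \right)} = - 4 \left(\left(-5 - 5\right)^{2}\right)^{2} = - 4 \left(\left(-10\right)^{2}\right)^{2} = - 4 \cdot 100^{2} = \left(-4\right) 10000 = -40000$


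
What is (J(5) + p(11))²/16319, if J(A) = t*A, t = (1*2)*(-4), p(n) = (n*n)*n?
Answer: 1666681/16319 ≈ 102.13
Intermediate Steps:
p(n) = n³ (p(n) = n²*n = n³)
t = -8 (t = 2*(-4) = -8)
J(A) = -8*A
(J(5) + p(11))²/16319 = (-8*5 + 11³)²/16319 = (-40 + 1331)²*(1/16319) = 1291²*(1/16319) = 1666681*(1/16319) = 1666681/16319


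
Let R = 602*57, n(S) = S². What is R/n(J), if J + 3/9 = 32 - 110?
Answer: 308826/55225 ≈ 5.5921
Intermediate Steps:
J = -235/3 (J = -⅓ + (32 - 110) = -⅓ - 78 = -235/3 ≈ -78.333)
R = 34314
R/n(J) = 34314/((-235/3)²) = 34314/(55225/9) = 34314*(9/55225) = 308826/55225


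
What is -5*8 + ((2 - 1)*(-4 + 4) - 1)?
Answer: -41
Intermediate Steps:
-5*8 + ((2 - 1)*(-4 + 4) - 1) = -40 + (1*0 - 1) = -40 + (0 - 1) = -40 - 1 = -41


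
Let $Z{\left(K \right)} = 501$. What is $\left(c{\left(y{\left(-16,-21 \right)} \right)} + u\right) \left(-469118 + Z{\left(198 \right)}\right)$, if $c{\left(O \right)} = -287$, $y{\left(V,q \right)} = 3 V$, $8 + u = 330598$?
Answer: $-154785600951$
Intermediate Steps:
$u = 330590$ ($u = -8 + 330598 = 330590$)
$\left(c{\left(y{\left(-16,-21 \right)} \right)} + u\right) \left(-469118 + Z{\left(198 \right)}\right) = \left(-287 + 330590\right) \left(-469118 + 501\right) = 330303 \left(-468617\right) = -154785600951$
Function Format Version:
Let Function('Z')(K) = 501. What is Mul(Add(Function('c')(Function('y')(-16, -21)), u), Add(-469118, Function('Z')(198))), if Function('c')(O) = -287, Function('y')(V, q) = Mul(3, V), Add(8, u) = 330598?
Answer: -154785600951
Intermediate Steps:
u = 330590 (u = Add(-8, 330598) = 330590)
Mul(Add(Function('c')(Function('y')(-16, -21)), u), Add(-469118, Function('Z')(198))) = Mul(Add(-287, 330590), Add(-469118, 501)) = Mul(330303, -468617) = -154785600951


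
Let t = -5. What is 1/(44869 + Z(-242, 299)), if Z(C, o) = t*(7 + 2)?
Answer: 1/44824 ≈ 2.2309e-5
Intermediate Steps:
Z(C, o) = -45 (Z(C, o) = -5*(7 + 2) = -5*9 = -45)
1/(44869 + Z(-242, 299)) = 1/(44869 - 45) = 1/44824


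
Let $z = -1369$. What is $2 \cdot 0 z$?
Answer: $0$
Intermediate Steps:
$2 \cdot 0 z = 2 \cdot 0 \left(-1369\right) = 0 \left(-1369\right) = 0$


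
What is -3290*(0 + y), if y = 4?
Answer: -13160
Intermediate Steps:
-3290*(0 + y) = -3290*(0 + 4) = -3290*4 = -658*20 = -13160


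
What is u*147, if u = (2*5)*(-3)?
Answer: -4410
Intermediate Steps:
u = -30 (u = 10*(-3) = -30)
u*147 = -30*147 = -4410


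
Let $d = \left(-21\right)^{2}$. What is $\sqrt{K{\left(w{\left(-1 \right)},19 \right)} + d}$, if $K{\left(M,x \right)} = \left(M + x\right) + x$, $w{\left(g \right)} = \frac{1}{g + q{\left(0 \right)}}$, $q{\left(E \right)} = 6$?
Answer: $\frac{2 \sqrt{2995}}{5} \approx 21.891$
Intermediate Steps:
$w{\left(g \right)} = \frac{1}{6 + g}$ ($w{\left(g \right)} = \frac{1}{g + 6} = \frac{1}{6 + g}$)
$K{\left(M,x \right)} = M + 2 x$
$d = 441$
$\sqrt{K{\left(w{\left(-1 \right)},19 \right)} + d} = \sqrt{\left(\frac{1}{6 - 1} + 2 \cdot 19\right) + 441} = \sqrt{\left(\frac{1}{5} + 38\right) + 441} = \sqrt{\frac{191}{5} + 441} = \sqrt{\frac{2396}{5}} = \frac{2 \sqrt{2995}}{5}$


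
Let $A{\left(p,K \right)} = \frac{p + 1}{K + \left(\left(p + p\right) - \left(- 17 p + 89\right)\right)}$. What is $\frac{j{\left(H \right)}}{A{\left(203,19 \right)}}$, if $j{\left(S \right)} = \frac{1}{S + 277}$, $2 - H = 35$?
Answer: $\frac{3787}{49776} \approx 0.076081$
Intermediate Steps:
$H = -33$ ($H = 2 - 35 = -33$)
$j{\left(S \right)} = \frac{1}{277 + S}$
$A{\left(p,K \right)} = \frac{1 + p}{-89 + K + 19 p}$ ($A{\left(p,K \right)} = \frac{1 + p}{K + \left(2 p - \left(89 - 17 p\right)\right)} = \frac{1 + p}{K + \left(2 p + \left(-89 + 17 p\right)\right)} = \frac{1 + p}{K + \left(-89 + 19 p\right)} = \frac{1 + p}{-89 + K + 19 p}$)
$\frac{j{\left(H \right)}}{A{\left(203,19 \right)}} = \frac{1}{\left(277 - 33\right) \frac{1 + 203}{-89 + 19 + 19 \cdot 203}} = \frac{1}{244 \frac{1}{-89 + 19 + 3857} \cdot 204} = \frac{1}{244 \cdot \frac{1}{3787} \cdot 204} = \frac{1}{244 \cdot \frac{204}{3787}} = \frac{1}{244} \cdot \frac{3787}{204} = \frac{3787}{49776}$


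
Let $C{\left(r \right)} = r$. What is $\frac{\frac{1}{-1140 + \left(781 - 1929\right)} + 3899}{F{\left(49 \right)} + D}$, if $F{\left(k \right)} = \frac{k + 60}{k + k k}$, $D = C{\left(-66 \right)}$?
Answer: $- \frac{10928115975}{184860104} \approx -59.116$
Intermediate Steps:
$D = -66$
$F{\left(k \right)} = \frac{60 + k}{k + k^{2}}$
$\frac{\frac{1}{-1140 + \left(781 - 1929\right)} + 3899}{F{\left(49 \right)} + D} = \frac{\frac{1}{-1140 + \left(781 - 1929\right)} + 3899}{\frac{60 + 49}{49 \left(1 + 49\right)} - 66} = \frac{\frac{1}{-1140 + \left(781 - 1929\right)} + 3899}{\frac{1}{49} \cdot \frac{1}{50} \cdot 109 - 66} = \frac{\frac{1}{-1140 - 1148} + 3899}{\frac{1}{49} \cdot \frac{1}{50} \cdot 109 - 66} = \frac{\frac{1}{-2288} + 3899}{\frac{109}{2450} - 66} = \frac{- \frac{1}{2288} + 3899}{- \frac{161591}{2450}} = \frac{8920911}{2288} \left(- \frac{2450}{161591}\right) = - \frac{10928115975}{184860104}$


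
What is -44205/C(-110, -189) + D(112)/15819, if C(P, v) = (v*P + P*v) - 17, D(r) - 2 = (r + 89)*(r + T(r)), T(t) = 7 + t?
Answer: 1230615884/657485097 ≈ 1.8717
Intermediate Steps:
D(r) = 2 + (7 + 2*r)*(89 + r) (D(r) = 2 + (r + 89)*(r + (7 + r)) = 2 + (89 + r)*(7 + 2*r) = 2 + (7 + 2*r)*(89 + r))
C(P, v) = -17 + 2*P*v (C(P, v) = (P*v + P*v) - 17 = 2*P*v - 17 = -17 + 2*P*v)
-44205/C(-110, -189) + D(112)/15819 = -44205/(-17 + 2*(-110)*(-189)) + (625 + 2*112**2 + 185*112)/15819 = -44205/(-17 + 41580) + (625 + 2*12544 + 20720)*(1/15819) = -44205/41563 + (625 + 25088 + 20720)*(1/15819) = -44205*1/41563 + 46433*(1/15819) = -44205/41563 + 46433/15819 = 1230615884/657485097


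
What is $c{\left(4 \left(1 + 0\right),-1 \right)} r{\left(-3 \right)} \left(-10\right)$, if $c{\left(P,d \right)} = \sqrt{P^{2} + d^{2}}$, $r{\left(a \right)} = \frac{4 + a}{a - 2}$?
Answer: $2 \sqrt{17} \approx 8.2462$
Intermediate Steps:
$r{\left(a \right)} = \frac{4 + a}{-2 + a}$
$c{\left(4 \left(1 + 0\right),-1 \right)} r{\left(-3 \right)} \left(-10\right) = \sqrt{\left(4 \left(1 + 0\right)\right)^{2} + \left(-1\right)^{2}} \frac{4 - 3}{-2 - 3} \left(-10\right) = \sqrt{\left(4 \cdot 1\right)^{2} + 1} \frac{1}{-5} \cdot 1 \left(-10\right) = \sqrt{4^{2} + 1} \left(\left(- \frac{1}{5}\right) 1\right) \left(-10\right) = \sqrt{16 + 1} \left(- \frac{1}{5}\right) \left(-10\right) = \sqrt{17} \left(- \frac{1}{5}\right) \left(-10\right) = - \frac{\sqrt{17}}{5} \left(-10\right) = 2 \sqrt{17}$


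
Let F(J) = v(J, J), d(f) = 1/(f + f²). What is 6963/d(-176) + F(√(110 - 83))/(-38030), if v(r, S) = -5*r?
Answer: 214460400 + 3*√3/7606 ≈ 2.1446e+8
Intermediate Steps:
F(J) = -5*J
6963/d(-176) + F(√(110 - 83))/(-38030) = 6963/((1/((-176)*(1 - 176)))) - 5*√(110 - 83)/(-38030) = 6963/((-1/176/(-175))) - 15*√3*(-1/38030) = 6963/((-1/176*(-1/175))) - 15*√3*(-1/38030) = 6963/(1/30800) - 15*√3*(-1/38030) = 6963*30800 + 3*√3/7606 = 214460400 + 3*√3/7606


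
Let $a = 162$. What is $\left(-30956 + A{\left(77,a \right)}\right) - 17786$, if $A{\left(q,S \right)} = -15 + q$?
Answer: $-48680$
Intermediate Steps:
$\left(-30956 + A{\left(77,a \right)}\right) - 17786 = \left(-30956 + \left(-15 + 77\right)\right) - 17786 = \left(-30956 + 62\right) - 17786 = -30894 - 17786 = -48680$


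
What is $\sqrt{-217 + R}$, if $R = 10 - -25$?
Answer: $i \sqrt{182} \approx 13.491 i$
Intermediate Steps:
$R = 35$ ($R = 10 + 25 = 35$)
$\sqrt{-217 + R} = \sqrt{-217 + 35} = \sqrt{-182} = i \sqrt{182}$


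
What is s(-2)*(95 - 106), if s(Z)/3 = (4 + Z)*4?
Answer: -264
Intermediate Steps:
s(Z) = 48 + 12*Z (s(Z) = 3*((4 + Z)*4) = 3*(16 + 4*Z) = 48 + 12*Z)
s(-2)*(95 - 106) = (48 + 12*(-2))*(95 - 106) = (48 - 24)*(-11) = 24*(-11) = -264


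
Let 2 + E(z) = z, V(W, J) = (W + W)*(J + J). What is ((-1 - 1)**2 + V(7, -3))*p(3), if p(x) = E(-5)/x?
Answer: 560/3 ≈ 186.67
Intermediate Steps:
V(W, J) = 4*J*W (V(W, J) = (2*W)*(2*J) = 4*J*W)
E(z) = -2 + z
p(x) = -7/x (p(x) = (-2 - 5)/x = -7/x)
((-1 - 1)**2 + V(7, -3))*p(3) = ((-1 - 1)**2 + 4*(-3)*7)*(-7/3) = ((-2)**2 - 84)*(-7*1/3) = (4 - 84)*(-7/3) = -80*(-7/3) = 560/3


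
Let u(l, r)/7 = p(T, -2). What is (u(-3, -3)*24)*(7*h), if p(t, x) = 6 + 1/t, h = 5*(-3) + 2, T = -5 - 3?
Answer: -89817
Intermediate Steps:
T = -8
h = -13 (h = -15 + 2 = -13)
u(l, r) = 329/8 (u(l, r) = 7*(6 + 1/(-8)) = 7*(6 - ⅛) = 7*(47/8) = 329/8)
(u(-3, -3)*24)*(7*h) = ((329/8)*24)*(7*(-13)) = 987*(-91) = -89817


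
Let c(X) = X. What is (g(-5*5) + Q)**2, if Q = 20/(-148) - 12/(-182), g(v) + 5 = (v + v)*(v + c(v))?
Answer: 70567257786624/11336689 ≈ 6.2247e+6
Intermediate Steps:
g(v) = -5 + 4*v**2 (g(v) = -5 + (v + v)*(v + v) = -5 + (2*v)*(2*v) = -5 + 4*v**2)
Q = -233/3367 (Q = 20*(-1/148) - 12*(-1/182) = -5/37 + 6/91 = -233/3367 ≈ -0.069201)
(g(-5*5) + Q)**2 = ((-5 + 4*(-5*5)**2) - 233/3367)**2 = ((-5 + 4*(-25)**2) - 233/3367)**2 = ((-5 + 4*625) - 233/3367)**2 = ((-5 + 2500) - 233/3367)**2 = (2495 - 233/3367)**2 = (8400432/3367)**2 = 70567257786624/11336689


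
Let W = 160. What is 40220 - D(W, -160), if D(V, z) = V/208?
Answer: 522850/13 ≈ 40219.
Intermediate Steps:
D(V, z) = V/208 (D(V, z) = V*(1/208) = V/208)
40220 - D(W, -160) = 40220 - 160/208 = 40220 - 1*10/13 = 40220 - 10/13 = 522850/13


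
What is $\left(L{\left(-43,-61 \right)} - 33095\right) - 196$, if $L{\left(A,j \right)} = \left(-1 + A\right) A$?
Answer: $-31399$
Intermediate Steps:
$L{\left(A,j \right)} = A \left(-1 + A\right)$
$\left(L{\left(-43,-61 \right)} - 33095\right) - 196 = \left(- 43 \left(-1 - 43\right) - 33095\right) - 196 = \left(\left(-43\right) \left(-44\right) - 33095\right) - 196 = \left(1892 - 33095\right) - 196 = -31203 - 196 = -31399$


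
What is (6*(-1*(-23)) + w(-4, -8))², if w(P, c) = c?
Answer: 16900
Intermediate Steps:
(6*(-1*(-23)) + w(-4, -8))² = (6*(-1*(-23)) - 8)² = (6*23 - 8)² = (138 - 8)² = 130² = 16900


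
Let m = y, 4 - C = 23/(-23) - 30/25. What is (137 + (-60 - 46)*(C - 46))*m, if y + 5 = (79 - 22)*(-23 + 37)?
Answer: 17270747/5 ≈ 3.4541e+6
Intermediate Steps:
C = 31/5 (C = 4 - (23/(-23) - 30/25) = 4 - (23*(-1/23) - 30*1/25) = 4 - (-1 - 6/5) = 4 - 1*(-11/5) = 4 + 11/5 = 31/5 ≈ 6.2000)
y = 793 (y = -5 + (79 - 22)*(-23 + 37) = -5 + 57*14 = -5 + 798 = 793)
m = 793
(137 + (-60 - 46)*(C - 46))*m = (137 + (-60 - 46)*(31/5 - 46))*793 = (137 - 106*(-199/5))*793 = (137 + 21094/5)*793 = (21779/5)*793 = 17270747/5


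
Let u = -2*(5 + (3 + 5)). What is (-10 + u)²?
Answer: 1296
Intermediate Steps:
u = -26 (u = -2*(5 + 8) = -2*13 = -26)
(-10 + u)² = (-10 - 26)² = (-36)² = 1296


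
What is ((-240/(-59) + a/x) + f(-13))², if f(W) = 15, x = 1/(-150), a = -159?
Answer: 1983238475625/3481 ≈ 5.6973e+8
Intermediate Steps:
x = -1/150 ≈ -0.0066667
((-240/(-59) + a/x) + f(-13))² = ((-240/(-59) - 159/(-1/150)) + 15)² = ((-240*(-1/59) - 159*(-150)) + 15)² = ((240/59 + 23850) + 15)² = (1407390/59 + 15)² = (1408275/59)² = 1983238475625/3481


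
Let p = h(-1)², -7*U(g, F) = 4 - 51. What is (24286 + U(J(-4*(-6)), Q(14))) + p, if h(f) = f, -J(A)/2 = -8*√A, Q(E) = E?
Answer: 170056/7 ≈ 24294.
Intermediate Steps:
J(A) = 16*√A (J(A) = -(-16)*√A = 16*√A)
U(g, F) = 47/7 (U(g, F) = -(4 - 51)/7 = -⅐*(-47) = 47/7)
p = 1 (p = (-1)² = 1)
(24286 + U(J(-4*(-6)), Q(14))) + p = (24286 + 47/7) + 1 = 170049/7 + 1 = 170056/7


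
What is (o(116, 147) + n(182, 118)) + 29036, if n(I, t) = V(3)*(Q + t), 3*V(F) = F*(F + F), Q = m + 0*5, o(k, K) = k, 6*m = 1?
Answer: 29861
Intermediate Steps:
m = ⅙ (m = (⅙)*1 = ⅙ ≈ 0.16667)
Q = ⅙ (Q = ⅙ + 0*5 = ⅙ + 0 = ⅙ ≈ 0.16667)
V(F) = 2*F²/3 (V(F) = (F*(F + F))/3 = (F*(2*F))/3 = (2*F²)/3 = 2*F²/3)
n(I, t) = 1 + 6*t (n(I, t) = ((⅔)*3²)*(⅙ + t) = ((⅔)*9)*(⅙ + t) = 6*(⅙ + t) = 1 + 6*t)
(o(116, 147) + n(182, 118)) + 29036 = (116 + (1 + 6*118)) + 29036 = (116 + (1 + 708)) + 29036 = (116 + 709) + 29036 = 825 + 29036 = 29861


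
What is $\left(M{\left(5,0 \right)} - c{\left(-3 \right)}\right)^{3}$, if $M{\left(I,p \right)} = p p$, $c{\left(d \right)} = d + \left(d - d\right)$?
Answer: $27$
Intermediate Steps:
$c{\left(d \right)} = d$ ($c{\left(d \right)} = d + 0 = d$)
$M{\left(I,p \right)} = p^{2}$
$\left(M{\left(5,0 \right)} - c{\left(-3 \right)}\right)^{3} = \left(0^{2} - -3\right)^{3} = \left(0 + 3\right)^{3} = 3^{3} = 27$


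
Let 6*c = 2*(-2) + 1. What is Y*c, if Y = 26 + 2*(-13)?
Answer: 0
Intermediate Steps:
c = -1/2 (c = (2*(-2) + 1)/6 = (-4 + 1)/6 = (1/6)*(-3) = -1/2 ≈ -0.50000)
Y = 0 (Y = 26 - 26 = 0)
Y*c = 0*(-1/2) = 0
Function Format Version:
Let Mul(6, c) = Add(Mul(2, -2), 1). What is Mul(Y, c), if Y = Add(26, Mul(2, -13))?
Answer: 0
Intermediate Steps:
c = Rational(-1, 2) (c = Mul(Rational(1, 6), Add(Mul(2, -2), 1)) = Mul(Rational(1, 6), Add(-4, 1)) = Mul(Rational(1, 6), -3) = Rational(-1, 2) ≈ -0.50000)
Y = 0 (Y = Add(26, -26) = 0)
Mul(Y, c) = Mul(0, Rational(-1, 2)) = 0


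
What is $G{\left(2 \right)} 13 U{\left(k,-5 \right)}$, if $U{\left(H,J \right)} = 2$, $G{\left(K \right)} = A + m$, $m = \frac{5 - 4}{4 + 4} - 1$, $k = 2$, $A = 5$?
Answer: $\frac{429}{4} \approx 107.25$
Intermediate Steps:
$m = - \frac{7}{8}$ ($m = 1 \cdot \frac{1}{8} - 1 = \frac{1}{8} - 1 = - \frac{7}{8} \approx -0.875$)
$G{\left(K \right)} = \frac{33}{8}$ ($G{\left(K \right)} = 5 - \frac{7}{8} = \frac{33}{8}$)
$G{\left(2 \right)} 13 U{\left(k,-5 \right)} = \frac{33}{8} \cdot 13 \cdot 2 = \frac{429}{8} \cdot 2 = \frac{429}{4}$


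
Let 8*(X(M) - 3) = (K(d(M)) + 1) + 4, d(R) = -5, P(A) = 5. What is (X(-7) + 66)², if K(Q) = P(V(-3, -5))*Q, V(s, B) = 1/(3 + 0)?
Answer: 17689/4 ≈ 4422.3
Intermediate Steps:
V(s, B) = ⅓ (V(s, B) = 1/3 = ⅓)
K(Q) = 5*Q
X(M) = ½ (X(M) = 3 + ((5*(-5) + 1) + 4)/8 = 3 + ((-25 + 1) + 4)/8 = 3 + (-24 + 4)/8 = 3 + (⅛)*(-20) = 3 - 5/2 = ½)
(X(-7) + 66)² = (½ + 66)² = (133/2)² = 17689/4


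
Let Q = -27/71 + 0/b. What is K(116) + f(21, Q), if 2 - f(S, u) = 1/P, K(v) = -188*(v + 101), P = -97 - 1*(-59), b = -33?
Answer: -1550171/38 ≈ -40794.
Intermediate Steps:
P = -38 (P = -97 + 59 = -38)
Q = -27/71 (Q = -27/71 + 0/(-33) = -27*1/71 + 0*(-1/33) = -27/71 + 0 = -27/71 ≈ -0.38028)
K(v) = -18988 - 188*v (K(v) = -188*(101 + v) = -18988 - 188*v)
f(S, u) = 77/38 (f(S, u) = 2 - 1/(-38) = 2 - 1*(-1/38) = 2 + 1/38 = 77/38)
K(116) + f(21, Q) = (-18988 - 188*116) + 77/38 = (-18988 - 21808) + 77/38 = -40796 + 77/38 = -1550171/38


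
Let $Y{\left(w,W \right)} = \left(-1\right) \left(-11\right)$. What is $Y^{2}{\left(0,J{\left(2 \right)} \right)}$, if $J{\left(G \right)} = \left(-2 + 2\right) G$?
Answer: $121$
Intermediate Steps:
$J{\left(G \right)} = 0$ ($J{\left(G \right)} = 0 G = 0$)
$Y{\left(w,W \right)} = 11$
$Y^{2}{\left(0,J{\left(2 \right)} \right)} = 11^{2} = 121$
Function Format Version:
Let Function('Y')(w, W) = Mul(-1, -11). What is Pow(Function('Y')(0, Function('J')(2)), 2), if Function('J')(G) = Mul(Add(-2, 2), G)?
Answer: 121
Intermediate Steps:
Function('J')(G) = 0 (Function('J')(G) = Mul(0, G) = 0)
Function('Y')(w, W) = 11
Pow(Function('Y')(0, Function('J')(2)), 2) = Pow(11, 2) = 121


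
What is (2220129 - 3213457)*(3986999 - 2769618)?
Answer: -1209258633968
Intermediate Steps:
(2220129 - 3213457)*(3986999 - 2769618) = -993328*1217381 = -1209258633968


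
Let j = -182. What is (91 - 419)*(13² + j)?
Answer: 4264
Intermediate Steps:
(91 - 419)*(13² + j) = (91 - 419)*(13² - 182) = -328*(169 - 182) = -328*(-13) = 4264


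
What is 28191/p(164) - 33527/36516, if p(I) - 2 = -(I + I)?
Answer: -520176179/5952108 ≈ -87.394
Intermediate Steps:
p(I) = 2 - 2*I (p(I) = 2 - (I + I) = 2 - 2*I)
28191/p(164) - 33527/36516 = 28191/(2 - 2*164) - 33527/36516 = 28191/(2 - 328) - 33527*1/36516 = 28191/(-326) - 33527/36516 = 28191*(-1/326) - 33527/36516 = -28191/326 - 33527/36516 = -520176179/5952108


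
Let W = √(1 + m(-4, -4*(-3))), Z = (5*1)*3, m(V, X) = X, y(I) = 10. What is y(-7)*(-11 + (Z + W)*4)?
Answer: 490 + 40*√13 ≈ 634.22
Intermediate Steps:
Z = 15 (Z = 5*3 = 15)
W = √13 (W = √(1 - 4*(-3)) = √(1 + 12) = √13 ≈ 3.6056)
y(-7)*(-11 + (Z + W)*4) = 10*(-11 + (15 + √13)*4) = 10*(-11 + (60 + 4*√13)) = 10*(49 + 4*√13) = 490 + 40*√13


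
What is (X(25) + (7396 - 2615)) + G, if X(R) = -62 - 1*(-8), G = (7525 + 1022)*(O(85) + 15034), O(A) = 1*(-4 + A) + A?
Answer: 129919127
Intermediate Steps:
O(A) = -4 + 2*A (O(A) = (-4 + A) + A = -4 + 2*A)
G = 129914400 (G = (7525 + 1022)*((-4 + 2*85) + 15034) = 8547*((-4 + 170) + 15034) = 8547*(166 + 15034) = 8547*15200 = 129914400)
X(R) = -54 (X(R) = -62 + 8 = -54)
(X(25) + (7396 - 2615)) + G = (-54 + (7396 - 2615)) + 129914400 = (-54 + 4781) + 129914400 = 4727 + 129914400 = 129919127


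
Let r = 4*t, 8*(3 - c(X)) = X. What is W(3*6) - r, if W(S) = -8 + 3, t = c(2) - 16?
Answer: 48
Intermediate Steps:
c(X) = 3 - X/8
t = -53/4 (t = (3 - ⅛*2) - 16 = (3 - ¼) - 16 = 11/4 - 16 = -53/4 ≈ -13.250)
r = -53 (r = 4*(-53/4) = -53)
W(S) = -5
W(3*6) - r = -5 - 1*(-53) = -5 + 53 = 48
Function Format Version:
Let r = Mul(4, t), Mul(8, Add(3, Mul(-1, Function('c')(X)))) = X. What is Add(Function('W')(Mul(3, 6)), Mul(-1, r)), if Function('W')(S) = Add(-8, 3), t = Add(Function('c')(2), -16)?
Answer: 48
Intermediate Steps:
Function('c')(X) = Add(3, Mul(Rational(-1, 8), X))
t = Rational(-53, 4) (t = Add(Add(3, Mul(Rational(-1, 8), 2)), -16) = Add(Add(3, Rational(-1, 4)), -16) = Add(Rational(11, 4), -16) = Rational(-53, 4) ≈ -13.250)
r = -53 (r = Mul(4, Rational(-53, 4)) = -53)
Function('W')(S) = -5
Add(Function('W')(Mul(3, 6)), Mul(-1, r)) = Add(-5, Mul(-1, -53)) = Add(-5, 53) = 48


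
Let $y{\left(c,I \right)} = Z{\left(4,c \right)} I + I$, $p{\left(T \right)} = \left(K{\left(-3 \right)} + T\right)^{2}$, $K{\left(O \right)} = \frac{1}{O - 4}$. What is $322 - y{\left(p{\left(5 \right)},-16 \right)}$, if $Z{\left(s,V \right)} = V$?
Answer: $\frac{35058}{49} \approx 715.47$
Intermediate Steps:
$K{\left(O \right)} = \frac{1}{-4 + O}$
$p{\left(T \right)} = \left(- \frac{1}{7} + T\right)^{2}$ ($p{\left(T \right)} = \left(\frac{1}{-4 - 3} + T\right)^{2} = \left(\frac{1}{-7} + T\right)^{2} = \left(- \frac{1}{7} + T\right)^{2}$)
$y{\left(c,I \right)} = I + I c$ ($y{\left(c,I \right)} = c I + I = I c + I = I + I c$)
$322 - y{\left(p{\left(5 \right)},-16 \right)} = 322 - - 16 \left(1 + \frac{\left(-1 + 7 \cdot 5\right)^{2}}{49}\right) = 322 - - 16 \left(1 + \frac{\left(-1 + 35\right)^{2}}{49}\right) = 322 - - 16 \left(1 + \frac{34^{2}}{49}\right) = 322 - - 16 \left(1 + \frac{1}{49} \cdot 1156\right) = 322 - - 16 \left(1 + \frac{1156}{49}\right) = 322 - \left(-16\right) \frac{1205}{49} = 322 - - \frac{19280}{49} = 322 + \frac{19280}{49} = \frac{35058}{49}$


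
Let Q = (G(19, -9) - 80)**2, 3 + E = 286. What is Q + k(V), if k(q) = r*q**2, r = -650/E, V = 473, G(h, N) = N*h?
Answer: -127594567/283 ≈ -4.5086e+5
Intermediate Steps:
E = 283 (E = -3 + 286 = 283)
r = -650/283 ≈ -2.2968
Q = 63001 (Q = (-9*19 - 80)**2 = (-171 - 80)**2 = (-251)**2 = 63001)
k(q) = -650*q**2/283
Q + k(V) = 63001 - 650/283*473**2 = 63001 - 650/283*223729 = 63001 - 145423850/283 = -127594567/283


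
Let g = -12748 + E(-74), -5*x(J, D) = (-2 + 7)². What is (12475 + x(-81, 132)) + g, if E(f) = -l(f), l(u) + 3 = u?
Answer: -201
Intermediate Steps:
l(u) = -3 + u
E(f) = 3 - f (E(f) = -(-3 + f) = 3 - f)
x(J, D) = -5 (x(J, D) = -(-2 + 7)²/5 = -⅕*5² = -⅕*25 = -5)
g = -12671 (g = -12748 + (3 - 1*(-74)) = -12748 + (3 + 74) = -12748 + 77 = -12671)
(12475 + x(-81, 132)) + g = (12475 - 5) - 12671 = 12470 - 12671 = -201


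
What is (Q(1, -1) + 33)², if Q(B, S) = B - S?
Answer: 1225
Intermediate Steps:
(Q(1, -1) + 33)² = ((1 - 1*(-1)) + 33)² = ((1 + 1) + 33)² = (2 + 33)² = 35² = 1225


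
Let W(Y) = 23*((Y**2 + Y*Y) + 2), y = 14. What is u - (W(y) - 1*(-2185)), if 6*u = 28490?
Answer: -19496/3 ≈ -6498.7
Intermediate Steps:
u = 14245/3 (u = (1/6)*28490 = 14245/3 ≈ 4748.3)
W(Y) = 46 + 46*Y**2 (W(Y) = 23*((Y**2 + Y**2) + 2) = 23*(2*Y**2 + 2) = 23*(2 + 2*Y**2) = 46 + 46*Y**2)
u - (W(y) - 1*(-2185)) = 14245/3 - ((46 + 46*14**2) - 1*(-2185)) = 14245/3 - ((46 + 46*196) + 2185) = 14245/3 - ((46 + 9016) + 2185) = 14245/3 - (9062 + 2185) = 14245/3 - 1*11247 = 14245/3 - 11247 = -19496/3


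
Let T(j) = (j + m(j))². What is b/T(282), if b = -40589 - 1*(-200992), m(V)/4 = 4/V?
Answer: 3188972043/1581652900 ≈ 2.0162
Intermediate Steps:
m(V) = 16/V (m(V) = 4*(4/V) = 16/V)
b = 160403 (b = -40589 + 200992 = 160403)
T(j) = (j + 16/j)²
b/T(282) = 160403/(((16 + 282²)²/282²)) = 160403/(((16 + 79524)²/79524)) = 160403/(((1/79524)*79540²)) = 160403/(((1/79524)*6326611600)) = 160403/(1581652900/19881) = 160403*(19881/1581652900) = 3188972043/1581652900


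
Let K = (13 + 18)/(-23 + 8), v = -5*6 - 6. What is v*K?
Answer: 372/5 ≈ 74.400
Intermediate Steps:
v = -36 (v = -30 - 6 = -36)
K = -31/15 (K = 31/(-15) = 31*(-1/15) = -31/15 ≈ -2.0667)
v*K = -36*(-31/15) = 372/5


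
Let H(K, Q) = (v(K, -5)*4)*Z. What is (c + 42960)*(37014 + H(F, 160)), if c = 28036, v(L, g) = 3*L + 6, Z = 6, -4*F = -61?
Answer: 2716022976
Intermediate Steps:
F = 61/4 (F = -¼*(-61) = 61/4 ≈ 15.250)
v(L, g) = 6 + 3*L
H(K, Q) = 144 + 72*K (H(K, Q) = ((6 + 3*K)*4)*6 = (24 + 12*K)*6 = 144 + 72*K)
(c + 42960)*(37014 + H(F, 160)) = (28036 + 42960)*(37014 + (144 + 72*(61/4))) = 70996*(37014 + (144 + 1098)) = 70996*(37014 + 1242) = 70996*38256 = 2716022976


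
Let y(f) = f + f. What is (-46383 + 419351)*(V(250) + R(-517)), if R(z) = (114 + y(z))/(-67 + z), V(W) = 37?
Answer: 1050277888/73 ≈ 1.4387e+7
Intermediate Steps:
y(f) = 2*f
R(z) = (114 + 2*z)/(-67 + z)
(-46383 + 419351)*(V(250) + R(-517)) = (-46383 + 419351)*(37 + 2*(57 - 517)/(-67 - 517)) = 372968*(37 + 2*(-460)/(-584)) = 372968*(37 + 2*(-1/584)*(-460)) = 372968*(37 + 115/73) = 372968*(2816/73) = 1050277888/73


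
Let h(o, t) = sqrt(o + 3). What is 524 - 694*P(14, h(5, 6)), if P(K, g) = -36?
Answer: 25508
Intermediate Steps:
h(o, t) = sqrt(3 + o)
524 - 694*P(14, h(5, 6)) = 524 - 694*(-36) = 524 + 24984 = 25508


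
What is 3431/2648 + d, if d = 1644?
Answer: 4356743/2648 ≈ 1645.3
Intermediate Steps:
3431/2648 + d = 3431/2648 + 1644 = 4356743/2648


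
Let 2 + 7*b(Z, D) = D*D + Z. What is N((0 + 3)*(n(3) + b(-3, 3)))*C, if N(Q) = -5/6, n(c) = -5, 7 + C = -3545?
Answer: 2960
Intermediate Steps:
C = -3552 (C = -7 - 3545 = -3552)
b(Z, D) = -2/7 + Z/7 + D**2/7 (b(Z, D) = -2/7 + (D*D + Z)/7 = -2/7 + (D**2 + Z)/7 = -2/7 + (Z + D**2)/7 = -2/7 + (Z/7 + D**2/7) = -2/7 + Z/7 + D**2/7)
N(Q) = -5/6 (N(Q) = -5*1/6 = -5/6)
N((0 + 3)*(n(3) + b(-3, 3)))*C = -5/6*(-3552) = 2960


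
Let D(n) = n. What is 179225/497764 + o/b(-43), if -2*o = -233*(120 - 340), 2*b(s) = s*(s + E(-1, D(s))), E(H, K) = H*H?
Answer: -117718235/4200756 ≈ -28.023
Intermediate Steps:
E(H, K) = H²
b(s) = s*(1 + s)/2 (b(s) = (s*(s + (-1)²))/2 = (s*(s + 1))/2 = (s*(1 + s))/2 = s*(1 + s)/2)
o = -25630 (o = -(-233)*(120 - 340)/2 = -(-233)*(-220)/2 = -½*51260 = -25630)
179225/497764 + o/b(-43) = 179225/497764 - 25630*(-2/(43*(1 - 43))) = 179225*(1/497764) - 25630/((½)*(-43)*(-42)) = 1675/4652 - 25630/903 = -117718235/4200756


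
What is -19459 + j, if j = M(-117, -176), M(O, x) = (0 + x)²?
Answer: 11517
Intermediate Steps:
M(O, x) = x²
j = 30976 (j = (-176)² = 30976)
-19459 + j = -19459 + 30976 = 11517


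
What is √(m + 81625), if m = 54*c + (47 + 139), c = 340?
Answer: √100171 ≈ 316.50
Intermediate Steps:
m = 18546 (m = 54*340 + (47 + 139) = 18360 + 186 = 18546)
√(m + 81625) = √(18546 + 81625) = √100171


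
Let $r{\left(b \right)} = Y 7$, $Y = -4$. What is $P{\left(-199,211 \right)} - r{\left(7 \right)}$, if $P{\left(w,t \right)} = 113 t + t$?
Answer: $24082$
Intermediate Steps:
$r{\left(b \right)} = -28$ ($r{\left(b \right)} = \left(-4\right) 7 = -28$)
$P{\left(w,t \right)} = 114 t$
$P{\left(-199,211 \right)} - r{\left(7 \right)} = 114 \cdot 211 - -28 = 24054 + 28 = 24082$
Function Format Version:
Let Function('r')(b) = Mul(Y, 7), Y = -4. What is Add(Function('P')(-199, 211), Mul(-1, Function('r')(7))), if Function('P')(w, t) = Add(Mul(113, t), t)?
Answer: 24082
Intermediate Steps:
Function('r')(b) = -28 (Function('r')(b) = Mul(-4, 7) = -28)
Function('P')(w, t) = Mul(114, t)
Add(Function('P')(-199, 211), Mul(-1, Function('r')(7))) = Add(Mul(114, 211), Mul(-1, -28)) = Add(24054, 28) = 24082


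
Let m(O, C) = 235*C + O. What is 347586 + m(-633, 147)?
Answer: 381498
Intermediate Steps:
m(O, C) = O + 235*C
347586 + m(-633, 147) = 347586 + (-633 + 235*147) = 347586 + (-633 + 34545) = 347586 + 33912 = 381498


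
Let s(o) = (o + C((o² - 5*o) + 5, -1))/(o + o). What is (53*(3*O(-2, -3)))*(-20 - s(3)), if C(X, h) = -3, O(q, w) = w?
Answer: 9540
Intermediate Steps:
s(o) = (-3 + o)/(2*o) (s(o) = (o - 3)/(o + o) = (-3 + o)/((2*o)) = (-3 + o)*(1/(2*o)) = (-3 + o)/(2*o))
(53*(3*O(-2, -3)))*(-20 - s(3)) = (53*(3*(-3)))*(-20 - (-3 + 3)/(2*3)) = (53*(-9))*(-20 - 0/(2*3)) = -477*(-20 - 1*0) = -477*(-20 + 0) = -477*(-20) = 9540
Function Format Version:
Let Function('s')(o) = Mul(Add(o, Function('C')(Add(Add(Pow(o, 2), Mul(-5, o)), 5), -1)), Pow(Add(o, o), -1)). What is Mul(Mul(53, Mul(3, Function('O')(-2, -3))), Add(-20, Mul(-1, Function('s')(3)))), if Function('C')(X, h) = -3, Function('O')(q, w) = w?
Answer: 9540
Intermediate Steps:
Function('s')(o) = Mul(Rational(1, 2), Pow(o, -1), Add(-3, o)) (Function('s')(o) = Mul(Add(o, -3), Pow(Add(o, o), -1)) = Mul(Add(-3, o), Pow(Mul(2, o), -1)) = Mul(Add(-3, o), Mul(Rational(1, 2), Pow(o, -1))) = Mul(Rational(1, 2), Pow(o, -1), Add(-3, o)))
Mul(Mul(53, Mul(3, Function('O')(-2, -3))), Add(-20, Mul(-1, Function('s')(3)))) = Mul(Mul(53, Mul(3, -3)), Add(-20, Mul(-1, Mul(Rational(1, 2), Pow(3, -1), Add(-3, 3))))) = Mul(Mul(53, -9), Add(-20, Mul(-1, Mul(Rational(1, 2), Rational(1, 3), 0)))) = Mul(-477, Add(-20, Mul(-1, 0))) = Mul(-477, Add(-20, 0)) = Mul(-477, -20) = 9540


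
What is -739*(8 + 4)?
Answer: -8868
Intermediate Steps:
-739*(8 + 4) = -739*12 = -8868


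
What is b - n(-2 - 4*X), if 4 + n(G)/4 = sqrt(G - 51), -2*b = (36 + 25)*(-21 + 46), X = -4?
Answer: -1493/2 - 4*I*sqrt(37) ≈ -746.5 - 24.331*I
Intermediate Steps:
b = -1525/2 (b = -(36 + 25)*(-21 + 46)/2 = -61*25/2 = -1/2*1525 = -1525/2 ≈ -762.50)
n(G) = -16 + 4*sqrt(-51 + G) (n(G) = -16 + 4*sqrt(G - 51) = -16 + 4*sqrt(-51 + G))
b - n(-2 - 4*X) = -1525/2 - (-16 + 4*sqrt(-51 + (-2 - 4*(-4)))) = -1525/2 - (-16 + 4*sqrt(-51 + (-2 + 16))) = -1525/2 - (-16 + 4*sqrt(-51 + 14)) = -1525/2 - (-16 + 4*sqrt(-37)) = -1525/2 - (-16 + 4*(I*sqrt(37))) = -1525/2 - (-16 + 4*I*sqrt(37)) = -1525/2 + (16 - 4*I*sqrt(37)) = -1493/2 - 4*I*sqrt(37)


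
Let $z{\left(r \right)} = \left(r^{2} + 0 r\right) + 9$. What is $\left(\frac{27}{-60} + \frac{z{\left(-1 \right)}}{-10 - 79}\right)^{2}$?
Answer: $\frac{1002001}{3168400} \approx 0.31625$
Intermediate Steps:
$z{\left(r \right)} = 9 + r^{2}$ ($z{\left(r \right)} = \left(r^{2} + 0\right) + 9 = r^{2} + 9 = 9 + r^{2}$)
$\left(\frac{27}{-60} + \frac{z{\left(-1 \right)}}{-10 - 79}\right)^{2} = \left(\frac{27}{-60} + \frac{9 + \left(-1\right)^{2}}{-10 - 79}\right)^{2} = \left(27 \left(- \frac{1}{60}\right) + \frac{9 + 1}{-89}\right)^{2} = \left(- \frac{9}{20} + 10 \left(- \frac{1}{89}\right)\right)^{2} = \left(- \frac{9}{20} - \frac{10}{89}\right)^{2} = \left(- \frac{1001}{1780}\right)^{2} = \frac{1002001}{3168400}$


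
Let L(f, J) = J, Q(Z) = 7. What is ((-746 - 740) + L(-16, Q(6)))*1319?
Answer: -1950801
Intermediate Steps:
((-746 - 740) + L(-16, Q(6)))*1319 = ((-746 - 740) + 7)*1319 = (-1486 + 7)*1319 = -1479*1319 = -1950801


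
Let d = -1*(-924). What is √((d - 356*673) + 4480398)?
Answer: 7*√86566 ≈ 2059.5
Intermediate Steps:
d = 924
√((d - 356*673) + 4480398) = √((924 - 356*673) + 4480398) = √((924 - 239588) + 4480398) = √(-238664 + 4480398) = √4241734 = 7*√86566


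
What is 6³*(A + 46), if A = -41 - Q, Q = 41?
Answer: -7776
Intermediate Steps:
A = -82 (A = -41 - 1*41 = -41 - 41 = -82)
6³*(A + 46) = 6³*(-82 + 46) = 216*(-36) = -7776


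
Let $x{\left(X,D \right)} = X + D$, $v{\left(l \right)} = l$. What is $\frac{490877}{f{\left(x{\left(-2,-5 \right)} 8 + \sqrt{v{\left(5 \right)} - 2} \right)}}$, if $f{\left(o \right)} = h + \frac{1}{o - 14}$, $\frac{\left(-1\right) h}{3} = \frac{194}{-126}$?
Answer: $\frac{4881437477763}{45791134} + \frac{216476757 \sqrt{3}}{45791134} \approx 1.0661 \cdot 10^{5}$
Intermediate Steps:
$h = \frac{97}{21}$ ($h = - 3 \frac{194}{-126} = - 3 \cdot 194 \left(- \frac{1}{126}\right) = \left(-3\right) \left(- \frac{97}{63}\right) = \frac{97}{21} \approx 4.619$)
$x{\left(X,D \right)} = D + X$
$f{\left(o \right)} = \frac{97}{21} + \frac{1}{-14 + o}$ ($f{\left(o \right)} = \frac{97}{21} + \frac{1}{o - 14} = \frac{97}{21} + \frac{1}{-14 + o}$)
$\frac{490877}{f{\left(x{\left(-2,-5 \right)} 8 + \sqrt{v{\left(5 \right)} - 2} \right)}} = \frac{490877}{\frac{1}{21} \frac{1}{-14 + \left(\left(-5 - 2\right) 8 + \sqrt{5 - 2}\right)} \left(-1337 + 97 \left(\left(-5 - 2\right) 8 + \sqrt{5 - 2}\right)\right)} = \frac{490877}{\frac{1}{21} \frac{1}{-14 + \left(\left(-7\right) 8 + \sqrt{3}\right)} \left(-1337 + 97 \left(\left(-7\right) 8 + \sqrt{3}\right)\right)} = \frac{490877}{\frac{1}{21} \frac{1}{-14 - \left(56 - \sqrt{3}\right)} \left(-1337 + 97 \left(-56 + \sqrt{3}\right)\right)} = \frac{490877}{\frac{1}{21} \frac{1}{-70 + \sqrt{3}} \left(-1337 - \left(5432 - 97 \sqrt{3}\right)\right)} = \frac{490877}{\frac{1}{21} \frac{1}{-70 + \sqrt{3}} \left(-6769 + 97 \sqrt{3}\right)} = 490877 \frac{21 \left(-70 + \sqrt{3}\right)}{-6769 + 97 \sqrt{3}} = \frac{10308417 \left(-70 + \sqrt{3}\right)}{-6769 + 97 \sqrt{3}}$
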